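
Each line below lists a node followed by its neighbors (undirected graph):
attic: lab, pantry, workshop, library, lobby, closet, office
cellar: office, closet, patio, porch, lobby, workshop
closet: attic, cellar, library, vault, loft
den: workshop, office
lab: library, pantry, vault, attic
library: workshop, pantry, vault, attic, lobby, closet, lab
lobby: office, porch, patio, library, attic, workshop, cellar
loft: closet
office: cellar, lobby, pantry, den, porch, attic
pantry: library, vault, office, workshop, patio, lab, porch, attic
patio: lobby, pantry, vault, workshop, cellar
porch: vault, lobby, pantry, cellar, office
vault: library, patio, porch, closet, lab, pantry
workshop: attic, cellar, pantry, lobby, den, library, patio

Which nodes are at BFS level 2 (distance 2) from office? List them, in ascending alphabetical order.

closet, lab, library, patio, vault, workshop

Level 0: office
Level 1: attic, cellar, den, lobby, pantry, porch
Level 2: closet, lab, library, patio, vault, workshop
Level 3: loft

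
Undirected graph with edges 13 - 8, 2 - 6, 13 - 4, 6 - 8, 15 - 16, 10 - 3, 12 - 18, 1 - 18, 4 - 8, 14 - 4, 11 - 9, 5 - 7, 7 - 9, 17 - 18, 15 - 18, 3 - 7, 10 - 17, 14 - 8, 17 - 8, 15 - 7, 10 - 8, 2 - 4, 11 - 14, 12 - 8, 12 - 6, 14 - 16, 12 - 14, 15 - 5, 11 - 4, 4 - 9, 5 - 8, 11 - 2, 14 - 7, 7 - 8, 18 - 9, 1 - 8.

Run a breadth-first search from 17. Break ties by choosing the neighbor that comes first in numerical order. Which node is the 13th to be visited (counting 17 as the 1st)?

3

Visit 17; enqueue 8, 10, 18 → queue [8, 10, 18]
Visit 8; enqueue 1, 4, 5, 6, 7, 12, 13, 14 → queue [10, 18, 1, 4, 5, 6, 7, 12, 13, 14]
Visit 10; enqueue 3 → queue [18, 1, 4, 5, 6, 7, 12, 13, 14, 3]
Visit 18; enqueue 9, 15 → queue [1, 4, 5, 6, 7, 12, 13, 14, 3, 9, 15]
Visit 1 → queue [4, 5, 6, 7, 12, 13, 14, 3, 9, 15]
Visit 4; enqueue 2, 11 → queue [5, 6, 7, 12, 13, 14, 3, 9, 15, 2, 11]
Visit 5 → queue [6, 7, 12, 13, 14, 3, 9, 15, 2, 11]
Visit 6 → queue [7, 12, 13, 14, 3, 9, 15, 2, 11]
Visit 7 → queue [12, 13, 14, 3, 9, 15, 2, 11]
Visit 12 → queue [13, 14, 3, 9, 15, 2, 11]
Visit 13 → queue [14, 3, 9, 15, 2, 11]
Visit 14; enqueue 16 → queue [3, 9, 15, 2, 11, 16]
Visit 3 → queue [9, 15, 2, 11, 16]
Visit 9 → queue [15, 2, 11, 16]
Visit 15 → queue [2, 11, 16]
Visit 2 → queue [11, 16]
Visit 11 → queue [16]
Visit 16 → queue []

Visit order: 17, 8, 10, 18, 1, 4, 5, 6, 7, 12, 13, 14, 3, 9, 15, 2, 11, 16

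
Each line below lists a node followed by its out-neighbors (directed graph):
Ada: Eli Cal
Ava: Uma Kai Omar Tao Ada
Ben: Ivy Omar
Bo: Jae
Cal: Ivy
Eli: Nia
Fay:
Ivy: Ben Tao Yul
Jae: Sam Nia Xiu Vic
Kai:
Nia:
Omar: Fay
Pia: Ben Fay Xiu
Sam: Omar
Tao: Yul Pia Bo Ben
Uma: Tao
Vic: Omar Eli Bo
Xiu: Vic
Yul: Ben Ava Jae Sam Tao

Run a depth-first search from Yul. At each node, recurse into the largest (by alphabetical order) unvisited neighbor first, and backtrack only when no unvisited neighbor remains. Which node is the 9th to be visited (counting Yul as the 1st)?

Nia

Visit Yul
Yul → Tao
Tao → Pia
Pia → Xiu
Xiu → Vic
Vic → Omar
Omar → Fay
Vic → Eli
Eli → Nia
Vic → Bo
Bo → Jae
Jae → Sam
Pia → Ben
Ben → Ivy
Yul → Ava
Ava → Uma
Ava → Kai
Ava → Ada
Ada → Cal

Visit order: Yul, Tao, Pia, Xiu, Vic, Omar, Fay, Eli, Nia, Bo, Jae, Sam, Ben, Ivy, Ava, Uma, Kai, Ada, Cal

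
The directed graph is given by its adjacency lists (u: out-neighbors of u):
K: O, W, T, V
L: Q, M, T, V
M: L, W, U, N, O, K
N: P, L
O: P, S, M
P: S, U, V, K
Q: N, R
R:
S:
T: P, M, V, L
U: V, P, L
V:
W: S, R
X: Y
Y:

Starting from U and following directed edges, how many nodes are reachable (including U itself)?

BFS from U visits: U, V, P, L, S, K, Q, M, T, O, W, N, R
Reachable nodes: 13 of 15 total.

13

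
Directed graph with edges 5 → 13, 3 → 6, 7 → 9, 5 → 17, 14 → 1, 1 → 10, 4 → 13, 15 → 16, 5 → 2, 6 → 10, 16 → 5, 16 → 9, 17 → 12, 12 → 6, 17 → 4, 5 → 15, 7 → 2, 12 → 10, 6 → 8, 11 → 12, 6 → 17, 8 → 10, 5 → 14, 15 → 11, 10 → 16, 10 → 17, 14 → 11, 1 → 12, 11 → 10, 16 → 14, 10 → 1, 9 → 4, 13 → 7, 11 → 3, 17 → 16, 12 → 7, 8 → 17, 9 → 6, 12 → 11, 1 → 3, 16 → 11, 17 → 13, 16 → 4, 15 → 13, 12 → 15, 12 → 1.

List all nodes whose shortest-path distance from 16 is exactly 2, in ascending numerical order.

Level 0: 16
Level 1: 4, 5, 9, 11, 14
Level 2: 1, 2, 3, 6, 10, 12, 13, 15, 17
Level 3: 7, 8

1, 2, 3, 6, 10, 12, 13, 15, 17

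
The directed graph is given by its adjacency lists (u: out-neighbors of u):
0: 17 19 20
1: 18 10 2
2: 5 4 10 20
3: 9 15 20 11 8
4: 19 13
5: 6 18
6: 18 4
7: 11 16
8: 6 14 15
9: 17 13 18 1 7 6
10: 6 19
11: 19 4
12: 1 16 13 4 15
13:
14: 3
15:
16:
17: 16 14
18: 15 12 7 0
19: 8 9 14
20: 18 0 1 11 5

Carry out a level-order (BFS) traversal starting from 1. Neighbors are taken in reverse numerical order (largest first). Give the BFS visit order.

1, 18, 10, 2, 15, 12, 7, 0, 19, 6, 20, 5, 4, 16, 13, 11, 17, 14, 9, 8, 3

Visit 1; enqueue 18, 10, 2 → queue [18, 10, 2]
Visit 18; enqueue 15, 12, 7, 0 → queue [10, 2, 15, 12, 7, 0]
Visit 10; enqueue 19, 6 → queue [2, 15, 12, 7, 0, 19, 6]
Visit 2; enqueue 20, 5, 4 → queue [15, 12, 7, 0, 19, 6, 20, 5, 4]
Visit 15 → queue [12, 7, 0, 19, 6, 20, 5, 4]
Visit 12; enqueue 16, 13 → queue [7, 0, 19, 6, 20, 5, 4, 16, 13]
Visit 7; enqueue 11 → queue [0, 19, 6, 20, 5, 4, 16, 13, 11]
Visit 0; enqueue 17 → queue [19, 6, 20, 5, 4, 16, 13, 11, 17]
Visit 19; enqueue 14, 9, 8 → queue [6, 20, 5, 4, 16, 13, 11, 17, 14, 9, 8]
Visit 6 → queue [20, 5, 4, 16, 13, 11, 17, 14, 9, 8]
Visit 20 → queue [5, 4, 16, 13, 11, 17, 14, 9, 8]
Visit 5 → queue [4, 16, 13, 11, 17, 14, 9, 8]
Visit 4 → queue [16, 13, 11, 17, 14, 9, 8]
Visit 16 → queue [13, 11, 17, 14, 9, 8]
Visit 13 → queue [11, 17, 14, 9, 8]
Visit 11 → queue [17, 14, 9, 8]
Visit 17 → queue [14, 9, 8]
Visit 14; enqueue 3 → queue [9, 8, 3]
Visit 9 → queue [8, 3]
Visit 8 → queue [3]
Visit 3 → queue []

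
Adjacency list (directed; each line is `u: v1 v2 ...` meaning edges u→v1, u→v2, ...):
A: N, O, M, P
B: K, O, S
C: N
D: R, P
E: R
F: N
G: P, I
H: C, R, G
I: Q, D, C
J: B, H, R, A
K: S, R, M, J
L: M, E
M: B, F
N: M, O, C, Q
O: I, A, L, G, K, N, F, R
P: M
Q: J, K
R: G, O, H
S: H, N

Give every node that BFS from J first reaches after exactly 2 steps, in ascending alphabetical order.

C, G, K, M, N, O, P, S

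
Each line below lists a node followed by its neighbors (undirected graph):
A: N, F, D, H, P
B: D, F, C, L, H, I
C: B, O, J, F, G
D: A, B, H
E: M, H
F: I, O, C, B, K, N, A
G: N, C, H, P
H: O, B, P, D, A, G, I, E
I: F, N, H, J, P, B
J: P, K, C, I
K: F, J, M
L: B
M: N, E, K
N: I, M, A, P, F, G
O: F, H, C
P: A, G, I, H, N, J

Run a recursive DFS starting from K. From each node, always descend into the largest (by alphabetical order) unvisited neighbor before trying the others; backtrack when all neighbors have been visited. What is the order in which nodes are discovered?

Visit K
K → M
M → N
N → P
P → J
J → I
I → H
H → O
O → F
F → C
C → G
C → B
B → L
B → D
D → A
H → E

K M N P J I H O F C G B L D A E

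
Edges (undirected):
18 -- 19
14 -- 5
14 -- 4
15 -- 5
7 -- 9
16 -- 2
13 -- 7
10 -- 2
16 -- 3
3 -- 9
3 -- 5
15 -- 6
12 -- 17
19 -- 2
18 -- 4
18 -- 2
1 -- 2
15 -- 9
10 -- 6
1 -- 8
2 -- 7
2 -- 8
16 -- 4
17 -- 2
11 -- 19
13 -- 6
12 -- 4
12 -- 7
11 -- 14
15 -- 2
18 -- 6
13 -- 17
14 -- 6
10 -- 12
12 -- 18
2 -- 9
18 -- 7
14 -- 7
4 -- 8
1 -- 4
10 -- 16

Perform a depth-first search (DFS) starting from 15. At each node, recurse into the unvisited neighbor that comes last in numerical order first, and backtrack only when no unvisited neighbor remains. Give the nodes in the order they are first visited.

Visit 15
15 → 9
9 → 7
7 → 18
18 → 19
19 → 11
11 → 14
14 → 6
6 → 13
13 → 17
17 → 12
12 → 10
10 → 16
16 → 4
4 → 8
8 → 2
2 → 1
16 → 3
3 → 5

15 → 9 → 7 → 18 → 19 → 11 → 14 → 6 → 13 → 17 → 12 → 10 → 16 → 4 → 8 → 2 → 1 → 3 → 5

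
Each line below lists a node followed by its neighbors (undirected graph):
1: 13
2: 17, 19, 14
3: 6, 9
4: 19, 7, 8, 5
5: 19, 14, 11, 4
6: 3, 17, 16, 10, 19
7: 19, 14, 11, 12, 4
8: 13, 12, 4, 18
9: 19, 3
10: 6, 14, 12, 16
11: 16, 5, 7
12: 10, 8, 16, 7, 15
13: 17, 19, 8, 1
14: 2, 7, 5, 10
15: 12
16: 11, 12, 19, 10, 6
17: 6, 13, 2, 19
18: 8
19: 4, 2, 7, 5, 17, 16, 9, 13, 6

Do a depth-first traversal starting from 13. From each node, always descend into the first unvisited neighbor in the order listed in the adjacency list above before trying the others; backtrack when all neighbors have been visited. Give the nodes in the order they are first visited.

13, 17, 6, 3, 9, 19, 4, 7, 14, 2, 5, 11, 16, 12, 10, 8, 18, 15, 1

Visit 13
13 → 17
17 → 6
6 → 3
3 → 9
9 → 19
19 → 4
4 → 7
7 → 14
14 → 2
14 → 5
5 → 11
11 → 16
16 → 12
12 → 10
12 → 8
8 → 18
12 → 15
13 → 1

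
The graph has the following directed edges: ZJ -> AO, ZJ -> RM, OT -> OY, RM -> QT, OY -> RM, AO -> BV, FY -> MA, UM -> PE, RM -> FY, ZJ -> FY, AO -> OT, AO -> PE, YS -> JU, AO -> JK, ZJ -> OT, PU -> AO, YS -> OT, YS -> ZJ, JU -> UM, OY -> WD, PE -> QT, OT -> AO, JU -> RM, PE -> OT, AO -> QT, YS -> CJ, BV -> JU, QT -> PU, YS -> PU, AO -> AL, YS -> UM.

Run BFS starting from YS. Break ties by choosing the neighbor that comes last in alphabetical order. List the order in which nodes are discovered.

YS -> ZJ -> UM -> PU -> OT -> JU -> CJ -> RM -> FY -> AO -> PE -> OY -> QT -> MA -> JK -> BV -> AL -> WD

Visit YS; enqueue ZJ, UM, PU, OT, JU, CJ → queue [ZJ, UM, PU, OT, JU, CJ]
Visit ZJ; enqueue RM, FY, AO → queue [UM, PU, OT, JU, CJ, RM, FY, AO]
Visit UM; enqueue PE → queue [PU, OT, JU, CJ, RM, FY, AO, PE]
Visit PU → queue [OT, JU, CJ, RM, FY, AO, PE]
Visit OT; enqueue OY → queue [JU, CJ, RM, FY, AO, PE, OY]
Visit JU → queue [CJ, RM, FY, AO, PE, OY]
Visit CJ → queue [RM, FY, AO, PE, OY]
Visit RM; enqueue QT → queue [FY, AO, PE, OY, QT]
Visit FY; enqueue MA → queue [AO, PE, OY, QT, MA]
Visit AO; enqueue JK, BV, AL → queue [PE, OY, QT, MA, JK, BV, AL]
Visit PE → queue [OY, QT, MA, JK, BV, AL]
Visit OY; enqueue WD → queue [QT, MA, JK, BV, AL, WD]
Visit QT → queue [MA, JK, BV, AL, WD]
Visit MA → queue [JK, BV, AL, WD]
Visit JK → queue [BV, AL, WD]
Visit BV → queue [AL, WD]
Visit AL → queue [WD]
Visit WD → queue []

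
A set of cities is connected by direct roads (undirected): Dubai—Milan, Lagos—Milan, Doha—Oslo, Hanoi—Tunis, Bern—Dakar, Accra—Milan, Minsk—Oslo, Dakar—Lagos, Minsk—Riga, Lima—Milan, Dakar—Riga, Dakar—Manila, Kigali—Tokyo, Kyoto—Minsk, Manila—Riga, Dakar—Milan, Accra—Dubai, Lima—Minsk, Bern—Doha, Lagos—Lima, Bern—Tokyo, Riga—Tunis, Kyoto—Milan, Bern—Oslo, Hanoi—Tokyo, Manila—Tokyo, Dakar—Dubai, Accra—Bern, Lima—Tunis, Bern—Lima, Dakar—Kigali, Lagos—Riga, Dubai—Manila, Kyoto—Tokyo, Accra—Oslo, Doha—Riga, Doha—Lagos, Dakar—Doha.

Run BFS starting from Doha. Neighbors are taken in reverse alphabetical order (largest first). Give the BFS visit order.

Visit Doha; enqueue Riga, Oslo, Lagos, Dakar, Bern → queue [Riga, Oslo, Lagos, Dakar, Bern]
Visit Riga; enqueue Tunis, Minsk, Manila → queue [Oslo, Lagos, Dakar, Bern, Tunis, Minsk, Manila]
Visit Oslo; enqueue Accra → queue [Lagos, Dakar, Bern, Tunis, Minsk, Manila, Accra]
Visit Lagos; enqueue Milan, Lima → queue [Dakar, Bern, Tunis, Minsk, Manila, Accra, Milan, Lima]
Visit Dakar; enqueue Kigali, Dubai → queue [Bern, Tunis, Minsk, Manila, Accra, Milan, Lima, Kigali, Dubai]
Visit Bern; enqueue Tokyo → queue [Tunis, Minsk, Manila, Accra, Milan, Lima, Kigali, Dubai, Tokyo]
Visit Tunis; enqueue Hanoi → queue [Minsk, Manila, Accra, Milan, Lima, Kigali, Dubai, Tokyo, Hanoi]
Visit Minsk; enqueue Kyoto → queue [Manila, Accra, Milan, Lima, Kigali, Dubai, Tokyo, Hanoi, Kyoto]
Visit Manila → queue [Accra, Milan, Lima, Kigali, Dubai, Tokyo, Hanoi, Kyoto]
Visit Accra → queue [Milan, Lima, Kigali, Dubai, Tokyo, Hanoi, Kyoto]
Visit Milan → queue [Lima, Kigali, Dubai, Tokyo, Hanoi, Kyoto]
Visit Lima → queue [Kigali, Dubai, Tokyo, Hanoi, Kyoto]
Visit Kigali → queue [Dubai, Tokyo, Hanoi, Kyoto]
Visit Dubai → queue [Tokyo, Hanoi, Kyoto]
Visit Tokyo → queue [Hanoi, Kyoto]
Visit Hanoi → queue [Kyoto]
Visit Kyoto → queue []

Doha -> Riga -> Oslo -> Lagos -> Dakar -> Bern -> Tunis -> Minsk -> Manila -> Accra -> Milan -> Lima -> Kigali -> Dubai -> Tokyo -> Hanoi -> Kyoto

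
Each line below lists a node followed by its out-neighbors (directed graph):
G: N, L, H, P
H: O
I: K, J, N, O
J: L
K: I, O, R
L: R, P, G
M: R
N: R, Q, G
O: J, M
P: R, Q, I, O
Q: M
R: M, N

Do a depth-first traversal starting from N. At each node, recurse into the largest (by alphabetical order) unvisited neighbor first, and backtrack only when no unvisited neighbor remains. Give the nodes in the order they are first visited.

N -> R -> M -> Q -> G -> P -> O -> J -> L -> I -> K -> H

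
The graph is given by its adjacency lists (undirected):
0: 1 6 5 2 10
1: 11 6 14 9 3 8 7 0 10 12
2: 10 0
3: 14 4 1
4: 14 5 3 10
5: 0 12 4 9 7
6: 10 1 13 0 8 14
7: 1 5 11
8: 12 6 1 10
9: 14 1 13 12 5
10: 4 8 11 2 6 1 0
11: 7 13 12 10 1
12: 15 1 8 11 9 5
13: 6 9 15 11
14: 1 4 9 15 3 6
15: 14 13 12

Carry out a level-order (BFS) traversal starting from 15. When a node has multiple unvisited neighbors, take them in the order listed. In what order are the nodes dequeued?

Visit 15; enqueue 14, 13, 12 → queue [14, 13, 12]
Visit 14; enqueue 1, 4, 9, 3, 6 → queue [13, 12, 1, 4, 9, 3, 6]
Visit 13; enqueue 11 → queue [12, 1, 4, 9, 3, 6, 11]
Visit 12; enqueue 8, 5 → queue [1, 4, 9, 3, 6, 11, 8, 5]
Visit 1; enqueue 7, 0, 10 → queue [4, 9, 3, 6, 11, 8, 5, 7, 0, 10]
Visit 4 → queue [9, 3, 6, 11, 8, 5, 7, 0, 10]
Visit 9 → queue [3, 6, 11, 8, 5, 7, 0, 10]
Visit 3 → queue [6, 11, 8, 5, 7, 0, 10]
Visit 6 → queue [11, 8, 5, 7, 0, 10]
Visit 11 → queue [8, 5, 7, 0, 10]
Visit 8 → queue [5, 7, 0, 10]
Visit 5 → queue [7, 0, 10]
Visit 7 → queue [0, 10]
Visit 0; enqueue 2 → queue [10, 2]
Visit 10 → queue [2]
Visit 2 → queue []

15, 14, 13, 12, 1, 4, 9, 3, 6, 11, 8, 5, 7, 0, 10, 2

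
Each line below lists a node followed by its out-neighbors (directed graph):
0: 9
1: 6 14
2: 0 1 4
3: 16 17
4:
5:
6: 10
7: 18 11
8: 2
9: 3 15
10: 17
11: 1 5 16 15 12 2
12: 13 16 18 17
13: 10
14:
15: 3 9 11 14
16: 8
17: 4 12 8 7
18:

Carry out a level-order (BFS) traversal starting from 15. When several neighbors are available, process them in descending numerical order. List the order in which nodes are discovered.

15 → 14 → 11 → 9 → 3 → 16 → 12 → 5 → 2 → 1 → 17 → 8 → 18 → 13 → 4 → 0 → 6 → 7 → 10

Visit 15; enqueue 14, 11, 9, 3 → queue [14, 11, 9, 3]
Visit 14 → queue [11, 9, 3]
Visit 11; enqueue 16, 12, 5, 2, 1 → queue [9, 3, 16, 12, 5, 2, 1]
Visit 9 → queue [3, 16, 12, 5, 2, 1]
Visit 3; enqueue 17 → queue [16, 12, 5, 2, 1, 17]
Visit 16; enqueue 8 → queue [12, 5, 2, 1, 17, 8]
Visit 12; enqueue 18, 13 → queue [5, 2, 1, 17, 8, 18, 13]
Visit 5 → queue [2, 1, 17, 8, 18, 13]
Visit 2; enqueue 4, 0 → queue [1, 17, 8, 18, 13, 4, 0]
Visit 1; enqueue 6 → queue [17, 8, 18, 13, 4, 0, 6]
Visit 17; enqueue 7 → queue [8, 18, 13, 4, 0, 6, 7]
Visit 8 → queue [18, 13, 4, 0, 6, 7]
Visit 18 → queue [13, 4, 0, 6, 7]
Visit 13; enqueue 10 → queue [4, 0, 6, 7, 10]
Visit 4 → queue [0, 6, 7, 10]
Visit 0 → queue [6, 7, 10]
Visit 6 → queue [7, 10]
Visit 7 → queue [10]
Visit 10 → queue []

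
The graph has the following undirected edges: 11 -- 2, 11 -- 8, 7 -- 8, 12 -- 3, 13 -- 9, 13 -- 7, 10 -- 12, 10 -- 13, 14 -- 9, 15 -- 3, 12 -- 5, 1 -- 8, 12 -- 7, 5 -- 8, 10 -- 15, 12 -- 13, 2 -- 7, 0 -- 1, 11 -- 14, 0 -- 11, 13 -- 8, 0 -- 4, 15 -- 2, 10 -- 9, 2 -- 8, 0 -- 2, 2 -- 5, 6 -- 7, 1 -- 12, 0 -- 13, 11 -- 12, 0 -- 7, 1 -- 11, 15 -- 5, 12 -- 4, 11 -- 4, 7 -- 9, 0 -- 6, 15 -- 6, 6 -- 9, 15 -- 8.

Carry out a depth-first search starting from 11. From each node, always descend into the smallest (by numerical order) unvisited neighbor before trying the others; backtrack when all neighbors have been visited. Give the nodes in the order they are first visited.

11, 0, 1, 8, 2, 5, 12, 3, 15, 6, 7, 9, 10, 13, 14, 4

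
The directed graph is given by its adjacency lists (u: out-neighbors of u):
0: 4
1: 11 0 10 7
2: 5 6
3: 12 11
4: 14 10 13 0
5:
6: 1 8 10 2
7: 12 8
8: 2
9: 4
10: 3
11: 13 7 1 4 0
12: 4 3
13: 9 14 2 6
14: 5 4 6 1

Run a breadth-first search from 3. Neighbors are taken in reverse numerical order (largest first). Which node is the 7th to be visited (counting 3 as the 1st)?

Visit 3; enqueue 12, 11 → queue [12, 11]
Visit 12; enqueue 4 → queue [11, 4]
Visit 11; enqueue 13, 7, 1, 0 → queue [4, 13, 7, 1, 0]
Visit 4; enqueue 14, 10 → queue [13, 7, 1, 0, 14, 10]
Visit 13; enqueue 9, 6, 2 → queue [7, 1, 0, 14, 10, 9, 6, 2]
Visit 7; enqueue 8 → queue [1, 0, 14, 10, 9, 6, 2, 8]
Visit 1 → queue [0, 14, 10, 9, 6, 2, 8]
Visit 0 → queue [14, 10, 9, 6, 2, 8]
Visit 14; enqueue 5 → queue [10, 9, 6, 2, 8, 5]
Visit 10 → queue [9, 6, 2, 8, 5]
Visit 9 → queue [6, 2, 8, 5]
Visit 6 → queue [2, 8, 5]
Visit 2 → queue [8, 5]
Visit 8 → queue [5]
Visit 5 → queue []

Visit order: 3, 12, 11, 4, 13, 7, 1, 0, 14, 10, 9, 6, 2, 8, 5

1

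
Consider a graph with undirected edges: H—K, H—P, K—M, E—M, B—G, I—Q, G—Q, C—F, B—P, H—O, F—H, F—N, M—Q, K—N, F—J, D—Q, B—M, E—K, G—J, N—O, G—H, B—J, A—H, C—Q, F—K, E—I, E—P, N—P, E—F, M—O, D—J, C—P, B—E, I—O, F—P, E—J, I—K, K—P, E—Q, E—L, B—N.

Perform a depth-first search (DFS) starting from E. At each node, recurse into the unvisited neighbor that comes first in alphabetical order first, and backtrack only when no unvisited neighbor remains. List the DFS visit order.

E, B, G, H, A, F, C, P, K, I, O, M, Q, D, J, N, L

Visit E
E → B
B → G
G → H
H → A
H → F
F → C
C → P
P → K
K → I
I → O
O → M
M → Q
Q → D
D → J
O → N
E → L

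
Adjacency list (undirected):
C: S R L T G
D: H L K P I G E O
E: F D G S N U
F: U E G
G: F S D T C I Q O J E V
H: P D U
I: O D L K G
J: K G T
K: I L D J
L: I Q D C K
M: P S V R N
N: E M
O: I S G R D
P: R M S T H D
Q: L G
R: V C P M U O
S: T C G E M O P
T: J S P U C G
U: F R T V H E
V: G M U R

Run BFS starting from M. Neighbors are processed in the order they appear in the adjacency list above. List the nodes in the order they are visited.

M, P, S, V, R, N, T, H, D, C, G, E, O, U, J, L, K, I, F, Q

Visit M; enqueue P, S, V, R, N → queue [P, S, V, R, N]
Visit P; enqueue T, H, D → queue [S, V, R, N, T, H, D]
Visit S; enqueue C, G, E, O → queue [V, R, N, T, H, D, C, G, E, O]
Visit V; enqueue U → queue [R, N, T, H, D, C, G, E, O, U]
Visit R → queue [N, T, H, D, C, G, E, O, U]
Visit N → queue [T, H, D, C, G, E, O, U]
Visit T; enqueue J → queue [H, D, C, G, E, O, U, J]
Visit H → queue [D, C, G, E, O, U, J]
Visit D; enqueue L, K, I → queue [C, G, E, O, U, J, L, K, I]
Visit C → queue [G, E, O, U, J, L, K, I]
Visit G; enqueue F, Q → queue [E, O, U, J, L, K, I, F, Q]
Visit E → queue [O, U, J, L, K, I, F, Q]
Visit O → queue [U, J, L, K, I, F, Q]
Visit U → queue [J, L, K, I, F, Q]
Visit J → queue [L, K, I, F, Q]
Visit L → queue [K, I, F, Q]
Visit K → queue [I, F, Q]
Visit I → queue [F, Q]
Visit F → queue [Q]
Visit Q → queue []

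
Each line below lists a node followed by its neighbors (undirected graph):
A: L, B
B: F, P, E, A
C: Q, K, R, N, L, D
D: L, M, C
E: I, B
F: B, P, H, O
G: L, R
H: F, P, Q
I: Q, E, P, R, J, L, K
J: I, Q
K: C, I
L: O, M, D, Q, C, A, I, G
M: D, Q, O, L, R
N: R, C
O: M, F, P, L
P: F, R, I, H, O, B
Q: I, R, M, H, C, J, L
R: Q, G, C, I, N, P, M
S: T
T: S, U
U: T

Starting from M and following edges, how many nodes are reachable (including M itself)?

BFS from M visits: M, R, Q, O, L, D, P, N, I, G, C, J, H, F, A, B, K, E
Reachable nodes: 18 of 21 total.

18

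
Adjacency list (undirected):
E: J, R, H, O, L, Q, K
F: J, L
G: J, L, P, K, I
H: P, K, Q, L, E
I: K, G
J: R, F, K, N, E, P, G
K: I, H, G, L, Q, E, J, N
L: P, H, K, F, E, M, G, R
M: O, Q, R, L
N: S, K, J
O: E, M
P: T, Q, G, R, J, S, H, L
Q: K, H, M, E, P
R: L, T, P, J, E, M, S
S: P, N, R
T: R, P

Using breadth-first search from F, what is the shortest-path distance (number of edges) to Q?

Level 0: F
Level 1: J, L
Level 2: E, G, H, K, M, N, P, R
Level 3: I, O, Q, S, T
Q first appears at level 3.

3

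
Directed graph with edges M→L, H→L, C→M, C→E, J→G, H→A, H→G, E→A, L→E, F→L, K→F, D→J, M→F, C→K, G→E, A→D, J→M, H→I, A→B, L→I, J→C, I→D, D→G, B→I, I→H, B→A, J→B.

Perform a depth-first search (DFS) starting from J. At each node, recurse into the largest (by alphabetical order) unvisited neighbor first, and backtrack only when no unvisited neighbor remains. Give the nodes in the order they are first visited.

J -> M -> L -> I -> H -> G -> E -> A -> D -> B -> F -> C -> K

Visit J
J → M
M → L
L → I
I → H
H → G
G → E
E → A
A → D
A → B
M → F
J → C
C → K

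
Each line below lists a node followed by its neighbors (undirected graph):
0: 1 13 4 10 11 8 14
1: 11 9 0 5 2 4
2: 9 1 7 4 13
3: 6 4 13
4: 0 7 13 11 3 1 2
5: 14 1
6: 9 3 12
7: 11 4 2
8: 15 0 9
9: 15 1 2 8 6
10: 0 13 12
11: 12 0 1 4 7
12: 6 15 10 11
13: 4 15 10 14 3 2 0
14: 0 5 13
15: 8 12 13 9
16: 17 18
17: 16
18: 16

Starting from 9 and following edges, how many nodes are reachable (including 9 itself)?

16

BFS from 9 visits: 9, 15, 8, 6, 2, 1, 13, 12, 0, 3, 7, 4, 11, 5, 14, 10
Reachable nodes: 16 of 19 total.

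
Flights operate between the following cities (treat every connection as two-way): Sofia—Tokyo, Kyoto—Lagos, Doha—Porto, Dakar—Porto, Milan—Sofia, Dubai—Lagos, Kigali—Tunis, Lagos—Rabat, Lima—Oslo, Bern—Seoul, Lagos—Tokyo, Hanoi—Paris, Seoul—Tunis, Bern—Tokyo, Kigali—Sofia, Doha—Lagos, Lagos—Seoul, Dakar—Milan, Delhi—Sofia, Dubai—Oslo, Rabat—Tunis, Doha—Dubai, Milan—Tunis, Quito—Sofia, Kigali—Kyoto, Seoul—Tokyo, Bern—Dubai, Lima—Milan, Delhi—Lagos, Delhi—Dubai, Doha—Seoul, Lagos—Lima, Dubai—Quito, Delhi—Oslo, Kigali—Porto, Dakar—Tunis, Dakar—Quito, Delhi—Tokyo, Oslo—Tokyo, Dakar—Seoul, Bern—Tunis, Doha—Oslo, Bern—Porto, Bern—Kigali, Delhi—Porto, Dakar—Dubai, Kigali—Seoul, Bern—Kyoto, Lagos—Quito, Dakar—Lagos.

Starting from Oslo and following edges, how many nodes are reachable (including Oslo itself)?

18

BFS from Oslo visits: Oslo, Delhi, Doha, Dubai, Lima, Tokyo, Lagos, Porto, Sofia, Seoul, Bern, Dakar, Quito, Milan, Kyoto, Rabat, Kigali, Tunis
Reachable nodes: 18 of 20 total.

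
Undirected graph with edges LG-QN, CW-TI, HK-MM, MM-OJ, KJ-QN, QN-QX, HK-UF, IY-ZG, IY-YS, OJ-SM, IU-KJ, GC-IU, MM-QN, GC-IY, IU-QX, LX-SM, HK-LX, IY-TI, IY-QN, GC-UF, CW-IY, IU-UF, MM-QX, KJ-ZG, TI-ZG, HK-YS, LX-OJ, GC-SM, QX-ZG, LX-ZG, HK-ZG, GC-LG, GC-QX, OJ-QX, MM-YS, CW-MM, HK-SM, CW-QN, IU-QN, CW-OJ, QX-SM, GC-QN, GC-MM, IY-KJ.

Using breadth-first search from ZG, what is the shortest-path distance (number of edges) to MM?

2

Level 0: ZG
Level 1: HK, IY, KJ, LX, QX, TI
Level 2: CW, GC, IU, MM, OJ, QN, SM, UF, YS
Level 3: LG
MM first appears at level 2.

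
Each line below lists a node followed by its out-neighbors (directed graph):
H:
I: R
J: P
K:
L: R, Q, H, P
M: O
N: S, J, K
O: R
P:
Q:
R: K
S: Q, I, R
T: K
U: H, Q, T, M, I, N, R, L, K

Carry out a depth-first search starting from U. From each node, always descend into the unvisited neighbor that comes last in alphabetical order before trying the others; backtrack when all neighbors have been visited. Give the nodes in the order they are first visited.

U → T → K → R → Q → N → S → I → J → P → M → O → L → H

Visit U
U → T
T → K
U → R
U → Q
U → N
N → S
S → I
N → J
J → P
U → M
M → O
U → L
L → H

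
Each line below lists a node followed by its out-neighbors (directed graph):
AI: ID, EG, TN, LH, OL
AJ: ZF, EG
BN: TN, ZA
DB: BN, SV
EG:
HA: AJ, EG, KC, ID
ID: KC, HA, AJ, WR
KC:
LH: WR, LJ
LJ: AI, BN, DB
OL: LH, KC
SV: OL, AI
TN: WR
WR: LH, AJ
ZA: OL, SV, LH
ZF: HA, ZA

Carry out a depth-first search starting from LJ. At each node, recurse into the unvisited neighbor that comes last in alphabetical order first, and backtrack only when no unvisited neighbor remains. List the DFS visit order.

Visit LJ
LJ → DB
DB → SV
SV → OL
OL → LH
LH → WR
WR → AJ
AJ → ZF
ZF → ZA
ZF → HA
HA → KC
HA → ID
HA → EG
SV → AI
AI → TN
DB → BN

LJ, DB, SV, OL, LH, WR, AJ, ZF, ZA, HA, KC, ID, EG, AI, TN, BN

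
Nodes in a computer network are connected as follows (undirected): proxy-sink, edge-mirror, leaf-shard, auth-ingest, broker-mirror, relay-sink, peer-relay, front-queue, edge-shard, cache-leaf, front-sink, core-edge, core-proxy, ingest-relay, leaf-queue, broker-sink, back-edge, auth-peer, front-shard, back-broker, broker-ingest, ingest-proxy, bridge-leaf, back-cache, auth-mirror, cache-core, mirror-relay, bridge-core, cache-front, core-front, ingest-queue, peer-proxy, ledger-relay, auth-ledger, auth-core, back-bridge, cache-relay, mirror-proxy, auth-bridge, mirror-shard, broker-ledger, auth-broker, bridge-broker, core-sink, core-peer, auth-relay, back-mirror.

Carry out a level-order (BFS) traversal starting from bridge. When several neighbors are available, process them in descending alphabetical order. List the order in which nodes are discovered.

bridge → leaf → core → broker → back → auth → shard → queue → cache → sink → proxy → peer → front → edge → mirror → ledger → ingest → relay

Visit bridge; enqueue leaf, core, broker, back, auth → queue [leaf, core, broker, back, auth]
Visit leaf; enqueue shard, queue, cache → queue [core, broker, back, auth, shard, queue, cache]
Visit core; enqueue sink, proxy, peer, front, edge → queue [broker, back, auth, shard, queue, cache, sink, proxy, peer, front, edge]
Visit broker; enqueue mirror, ledger, ingest → queue [back, auth, shard, queue, cache, sink, proxy, peer, front, edge, mirror, ledger, ingest]
Visit back → queue [auth, shard, queue, cache, sink, proxy, peer, front, edge, mirror, ledger, ingest]
Visit auth; enqueue relay → queue [shard, queue, cache, sink, proxy, peer, front, edge, mirror, ledger, ingest, relay]
Visit shard → queue [queue, cache, sink, proxy, peer, front, edge, mirror, ledger, ingest, relay]
Visit queue → queue [cache, sink, proxy, peer, front, edge, mirror, ledger, ingest, relay]
Visit cache → queue [sink, proxy, peer, front, edge, mirror, ledger, ingest, relay]
Visit sink → queue [proxy, peer, front, edge, mirror, ledger, ingest, relay]
Visit proxy → queue [peer, front, edge, mirror, ledger, ingest, relay]
Visit peer → queue [front, edge, mirror, ledger, ingest, relay]
Visit front → queue [edge, mirror, ledger, ingest, relay]
Visit edge → queue [mirror, ledger, ingest, relay]
Visit mirror → queue [ledger, ingest, relay]
Visit ledger → queue [ingest, relay]
Visit ingest → queue [relay]
Visit relay → queue []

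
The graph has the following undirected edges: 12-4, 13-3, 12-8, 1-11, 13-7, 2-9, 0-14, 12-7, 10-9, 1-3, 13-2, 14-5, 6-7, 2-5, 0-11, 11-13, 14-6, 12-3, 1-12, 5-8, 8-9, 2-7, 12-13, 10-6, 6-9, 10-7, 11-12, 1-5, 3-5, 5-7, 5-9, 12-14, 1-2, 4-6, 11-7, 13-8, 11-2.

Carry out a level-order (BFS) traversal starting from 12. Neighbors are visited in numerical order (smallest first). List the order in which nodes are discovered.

12, 1, 3, 4, 7, 8, 11, 13, 14, 2, 5, 6, 10, 9, 0

Visit 12; enqueue 1, 3, 4, 7, 8, 11, 13, 14 → queue [1, 3, 4, 7, 8, 11, 13, 14]
Visit 1; enqueue 2, 5 → queue [3, 4, 7, 8, 11, 13, 14, 2, 5]
Visit 3 → queue [4, 7, 8, 11, 13, 14, 2, 5]
Visit 4; enqueue 6 → queue [7, 8, 11, 13, 14, 2, 5, 6]
Visit 7; enqueue 10 → queue [8, 11, 13, 14, 2, 5, 6, 10]
Visit 8; enqueue 9 → queue [11, 13, 14, 2, 5, 6, 10, 9]
Visit 11; enqueue 0 → queue [13, 14, 2, 5, 6, 10, 9, 0]
Visit 13 → queue [14, 2, 5, 6, 10, 9, 0]
Visit 14 → queue [2, 5, 6, 10, 9, 0]
Visit 2 → queue [5, 6, 10, 9, 0]
Visit 5 → queue [6, 10, 9, 0]
Visit 6 → queue [10, 9, 0]
Visit 10 → queue [9, 0]
Visit 9 → queue [0]
Visit 0 → queue []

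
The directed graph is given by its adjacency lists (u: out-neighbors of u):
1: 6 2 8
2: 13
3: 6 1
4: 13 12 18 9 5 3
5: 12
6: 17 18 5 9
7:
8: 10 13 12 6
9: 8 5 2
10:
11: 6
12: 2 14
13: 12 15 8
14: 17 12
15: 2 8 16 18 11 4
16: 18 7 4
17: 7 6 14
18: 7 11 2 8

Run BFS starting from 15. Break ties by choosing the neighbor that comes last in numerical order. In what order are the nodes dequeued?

15, 18, 16, 11, 8, 4, 2, 7, 6, 13, 12, 10, 9, 5, 3, 17, 14, 1

Visit 15; enqueue 18, 16, 11, 8, 4, 2 → queue [18, 16, 11, 8, 4, 2]
Visit 18; enqueue 7 → queue [16, 11, 8, 4, 2, 7]
Visit 16 → queue [11, 8, 4, 2, 7]
Visit 11; enqueue 6 → queue [8, 4, 2, 7, 6]
Visit 8; enqueue 13, 12, 10 → queue [4, 2, 7, 6, 13, 12, 10]
Visit 4; enqueue 9, 5, 3 → queue [2, 7, 6, 13, 12, 10, 9, 5, 3]
Visit 2 → queue [7, 6, 13, 12, 10, 9, 5, 3]
Visit 7 → queue [6, 13, 12, 10, 9, 5, 3]
Visit 6; enqueue 17 → queue [13, 12, 10, 9, 5, 3, 17]
Visit 13 → queue [12, 10, 9, 5, 3, 17]
Visit 12; enqueue 14 → queue [10, 9, 5, 3, 17, 14]
Visit 10 → queue [9, 5, 3, 17, 14]
Visit 9 → queue [5, 3, 17, 14]
Visit 5 → queue [3, 17, 14]
Visit 3; enqueue 1 → queue [17, 14, 1]
Visit 17 → queue [14, 1]
Visit 14 → queue [1]
Visit 1 → queue []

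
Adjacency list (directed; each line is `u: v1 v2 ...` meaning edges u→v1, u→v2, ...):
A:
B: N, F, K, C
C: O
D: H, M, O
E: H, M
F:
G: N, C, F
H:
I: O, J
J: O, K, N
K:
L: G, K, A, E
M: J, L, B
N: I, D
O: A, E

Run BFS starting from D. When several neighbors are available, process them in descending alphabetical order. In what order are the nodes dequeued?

Visit D; enqueue O, M, H → queue [O, M, H]
Visit O; enqueue E, A → queue [M, H, E, A]
Visit M; enqueue L, J, B → queue [H, E, A, L, J, B]
Visit H → queue [E, A, L, J, B]
Visit E → queue [A, L, J, B]
Visit A → queue [L, J, B]
Visit L; enqueue K, G → queue [J, B, K, G]
Visit J; enqueue N → queue [B, K, G, N]
Visit B; enqueue F, C → queue [K, G, N, F, C]
Visit K → queue [G, N, F, C]
Visit G → queue [N, F, C]
Visit N; enqueue I → queue [F, C, I]
Visit F → queue [C, I]
Visit C → queue [I]
Visit I → queue []

D, O, M, H, E, A, L, J, B, K, G, N, F, C, I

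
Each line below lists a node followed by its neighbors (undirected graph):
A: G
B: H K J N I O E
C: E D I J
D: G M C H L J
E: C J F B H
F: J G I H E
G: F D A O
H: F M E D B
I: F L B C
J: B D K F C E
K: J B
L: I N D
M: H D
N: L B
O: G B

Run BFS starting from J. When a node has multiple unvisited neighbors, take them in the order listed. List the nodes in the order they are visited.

Visit J; enqueue B, D, K, F, C, E → queue [B, D, K, F, C, E]
Visit B; enqueue H, N, I, O → queue [D, K, F, C, E, H, N, I, O]
Visit D; enqueue G, M, L → queue [K, F, C, E, H, N, I, O, G, M, L]
Visit K → queue [F, C, E, H, N, I, O, G, M, L]
Visit F → queue [C, E, H, N, I, O, G, M, L]
Visit C → queue [E, H, N, I, O, G, M, L]
Visit E → queue [H, N, I, O, G, M, L]
Visit H → queue [N, I, O, G, M, L]
Visit N → queue [I, O, G, M, L]
Visit I → queue [O, G, M, L]
Visit O → queue [G, M, L]
Visit G; enqueue A → queue [M, L, A]
Visit M → queue [L, A]
Visit L → queue [A]
Visit A → queue []

J B D K F C E H N I O G M L A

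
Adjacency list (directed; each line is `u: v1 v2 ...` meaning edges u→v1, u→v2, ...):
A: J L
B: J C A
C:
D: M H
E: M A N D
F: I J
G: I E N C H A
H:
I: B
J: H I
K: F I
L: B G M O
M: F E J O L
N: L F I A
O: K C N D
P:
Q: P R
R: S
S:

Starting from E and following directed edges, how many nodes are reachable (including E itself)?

BFS from E visits: E, M, A, N, D, F, J, O, L, I, H, K, C, B, G
Reachable nodes: 15 of 19 total.

15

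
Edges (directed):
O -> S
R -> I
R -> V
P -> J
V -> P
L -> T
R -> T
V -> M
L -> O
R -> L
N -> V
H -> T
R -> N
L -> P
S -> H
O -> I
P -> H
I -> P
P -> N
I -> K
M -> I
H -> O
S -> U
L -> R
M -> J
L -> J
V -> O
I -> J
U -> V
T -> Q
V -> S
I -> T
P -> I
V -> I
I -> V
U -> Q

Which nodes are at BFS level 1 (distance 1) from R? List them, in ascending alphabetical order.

I, L, N, T, V

Level 0: R
Level 1: I, L, N, T, V
Level 2: J, K, M, O, P, Q, S
Level 3: H, U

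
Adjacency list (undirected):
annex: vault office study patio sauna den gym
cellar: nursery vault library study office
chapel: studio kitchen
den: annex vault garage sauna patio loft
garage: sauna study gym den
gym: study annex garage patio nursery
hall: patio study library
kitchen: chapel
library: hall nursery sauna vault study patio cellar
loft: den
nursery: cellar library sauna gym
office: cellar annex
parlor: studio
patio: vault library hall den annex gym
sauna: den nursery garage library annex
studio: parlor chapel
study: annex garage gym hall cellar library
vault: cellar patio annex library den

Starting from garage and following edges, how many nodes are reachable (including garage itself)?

14

BFS from garage visits: garage, sauna, study, gym, den, nursery, library, annex, hall, cellar, patio, vault, loft, office
Reachable nodes: 14 of 18 total.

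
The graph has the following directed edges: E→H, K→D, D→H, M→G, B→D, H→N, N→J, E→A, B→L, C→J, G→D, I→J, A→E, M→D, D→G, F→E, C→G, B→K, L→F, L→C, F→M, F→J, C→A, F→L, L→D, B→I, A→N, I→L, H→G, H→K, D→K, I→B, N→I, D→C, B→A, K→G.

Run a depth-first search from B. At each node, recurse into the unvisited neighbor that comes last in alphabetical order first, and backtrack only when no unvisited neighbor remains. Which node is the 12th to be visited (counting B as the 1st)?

Visit B
B → L
L → F
F → M
M → G
G → D
D → K
D → H
H → N
N → J
N → I
D → C
C → A
A → E

Visit order: B, L, F, M, G, D, K, H, N, J, I, C, A, E

C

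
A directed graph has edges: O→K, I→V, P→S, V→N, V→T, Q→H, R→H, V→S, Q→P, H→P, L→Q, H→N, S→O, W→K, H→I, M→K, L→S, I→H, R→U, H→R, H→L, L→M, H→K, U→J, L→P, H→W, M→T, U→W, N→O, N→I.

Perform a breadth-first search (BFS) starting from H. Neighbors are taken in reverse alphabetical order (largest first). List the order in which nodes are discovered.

H W R P N L K I U S O Q M V J T

Visit H; enqueue W, R, P, N, L, K, I → queue [W, R, P, N, L, K, I]
Visit W → queue [R, P, N, L, K, I]
Visit R; enqueue U → queue [P, N, L, K, I, U]
Visit P; enqueue S → queue [N, L, K, I, U, S]
Visit N; enqueue O → queue [L, K, I, U, S, O]
Visit L; enqueue Q, M → queue [K, I, U, S, O, Q, M]
Visit K → queue [I, U, S, O, Q, M]
Visit I; enqueue V → queue [U, S, O, Q, M, V]
Visit U; enqueue J → queue [S, O, Q, M, V, J]
Visit S → queue [O, Q, M, V, J]
Visit O → queue [Q, M, V, J]
Visit Q → queue [M, V, J]
Visit M; enqueue T → queue [V, J, T]
Visit V → queue [J, T]
Visit J → queue [T]
Visit T → queue []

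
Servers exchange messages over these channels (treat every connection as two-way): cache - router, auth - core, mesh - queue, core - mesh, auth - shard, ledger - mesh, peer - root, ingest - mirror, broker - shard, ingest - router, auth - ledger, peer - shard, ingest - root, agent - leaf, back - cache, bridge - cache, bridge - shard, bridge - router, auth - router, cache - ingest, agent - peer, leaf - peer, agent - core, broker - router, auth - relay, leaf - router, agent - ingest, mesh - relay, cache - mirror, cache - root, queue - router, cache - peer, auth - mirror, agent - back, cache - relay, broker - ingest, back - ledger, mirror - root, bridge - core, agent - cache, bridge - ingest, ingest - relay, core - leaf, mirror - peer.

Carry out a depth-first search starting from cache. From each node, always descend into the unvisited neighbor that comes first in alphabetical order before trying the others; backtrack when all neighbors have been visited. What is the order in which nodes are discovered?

Visit cache
cache → agent
agent → back
back → ledger
ledger → auth
auth → core
core → bridge
bridge → ingest
ingest → broker
broker → router
router → leaf
leaf → peer
peer → mirror
mirror → root
peer → shard
router → queue
queue → mesh
mesh → relay

cache -> agent -> back -> ledger -> auth -> core -> bridge -> ingest -> broker -> router -> leaf -> peer -> mirror -> root -> shard -> queue -> mesh -> relay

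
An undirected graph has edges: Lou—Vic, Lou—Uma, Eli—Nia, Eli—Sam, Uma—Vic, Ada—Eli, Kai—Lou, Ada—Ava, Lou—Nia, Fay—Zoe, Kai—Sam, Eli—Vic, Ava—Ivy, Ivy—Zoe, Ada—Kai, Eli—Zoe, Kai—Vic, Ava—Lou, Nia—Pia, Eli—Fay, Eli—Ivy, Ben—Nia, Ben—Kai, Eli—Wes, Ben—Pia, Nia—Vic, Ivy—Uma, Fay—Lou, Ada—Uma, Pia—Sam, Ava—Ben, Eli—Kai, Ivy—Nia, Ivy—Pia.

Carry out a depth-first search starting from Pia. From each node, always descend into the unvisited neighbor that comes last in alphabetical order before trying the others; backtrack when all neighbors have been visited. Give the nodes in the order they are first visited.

Pia, Sam, Kai, Vic, Uma, Lou, Nia, Ivy, Zoe, Fay, Eli, Wes, Ada, Ava, Ben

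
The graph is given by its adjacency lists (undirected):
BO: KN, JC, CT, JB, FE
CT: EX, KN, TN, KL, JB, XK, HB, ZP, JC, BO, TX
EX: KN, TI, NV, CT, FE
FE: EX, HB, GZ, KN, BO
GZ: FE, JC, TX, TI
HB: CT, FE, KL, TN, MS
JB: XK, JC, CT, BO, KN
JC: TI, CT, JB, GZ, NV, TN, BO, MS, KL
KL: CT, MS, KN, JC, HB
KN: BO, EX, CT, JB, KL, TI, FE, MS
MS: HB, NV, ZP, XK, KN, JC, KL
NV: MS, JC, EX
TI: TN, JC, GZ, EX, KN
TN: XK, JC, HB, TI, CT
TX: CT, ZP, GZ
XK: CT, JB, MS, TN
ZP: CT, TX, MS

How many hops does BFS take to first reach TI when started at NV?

Level 0: NV
Level 1: EX, JC, MS
Level 2: BO, CT, FE, GZ, HB, JB, KL, KN, TI, TN, XK, ZP
Level 3: TX
TI first appears at level 2.

2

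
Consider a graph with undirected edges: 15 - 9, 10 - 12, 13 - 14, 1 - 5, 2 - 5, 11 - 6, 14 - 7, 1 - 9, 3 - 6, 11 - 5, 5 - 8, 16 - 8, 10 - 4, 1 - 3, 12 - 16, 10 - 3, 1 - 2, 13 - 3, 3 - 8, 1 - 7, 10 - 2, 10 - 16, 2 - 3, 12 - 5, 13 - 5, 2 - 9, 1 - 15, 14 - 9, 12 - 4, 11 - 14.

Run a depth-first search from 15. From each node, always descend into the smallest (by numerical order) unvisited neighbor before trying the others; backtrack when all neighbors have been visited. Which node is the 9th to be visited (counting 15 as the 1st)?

Visit 15
15 → 1
1 → 2
2 → 3
3 → 6
6 → 11
11 → 5
5 → 8
8 → 16
16 → 10
10 → 4
4 → 12
5 → 13
13 → 14
14 → 7
14 → 9

Visit order: 15, 1, 2, 3, 6, 11, 5, 8, 16, 10, 4, 12, 13, 14, 7, 9

16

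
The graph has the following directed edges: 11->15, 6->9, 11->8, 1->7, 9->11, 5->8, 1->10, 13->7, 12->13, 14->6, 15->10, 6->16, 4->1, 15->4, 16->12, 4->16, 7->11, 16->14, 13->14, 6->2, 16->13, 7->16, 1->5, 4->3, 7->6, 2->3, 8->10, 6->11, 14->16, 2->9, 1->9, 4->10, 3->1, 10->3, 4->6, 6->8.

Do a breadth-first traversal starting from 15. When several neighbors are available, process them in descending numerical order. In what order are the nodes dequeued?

Visit 15; enqueue 10, 4 → queue [10, 4]
Visit 10; enqueue 3 → queue [4, 3]
Visit 4; enqueue 16, 6, 1 → queue [3, 16, 6, 1]
Visit 3 → queue [16, 6, 1]
Visit 16; enqueue 14, 13, 12 → queue [6, 1, 14, 13, 12]
Visit 6; enqueue 11, 9, 8, 2 → queue [1, 14, 13, 12, 11, 9, 8, 2]
Visit 1; enqueue 7, 5 → queue [14, 13, 12, 11, 9, 8, 2, 7, 5]
Visit 14 → queue [13, 12, 11, 9, 8, 2, 7, 5]
Visit 13 → queue [12, 11, 9, 8, 2, 7, 5]
Visit 12 → queue [11, 9, 8, 2, 7, 5]
Visit 11 → queue [9, 8, 2, 7, 5]
Visit 9 → queue [8, 2, 7, 5]
Visit 8 → queue [2, 7, 5]
Visit 2 → queue [7, 5]
Visit 7 → queue [5]
Visit 5 → queue []

15 -> 10 -> 4 -> 3 -> 16 -> 6 -> 1 -> 14 -> 13 -> 12 -> 11 -> 9 -> 8 -> 2 -> 7 -> 5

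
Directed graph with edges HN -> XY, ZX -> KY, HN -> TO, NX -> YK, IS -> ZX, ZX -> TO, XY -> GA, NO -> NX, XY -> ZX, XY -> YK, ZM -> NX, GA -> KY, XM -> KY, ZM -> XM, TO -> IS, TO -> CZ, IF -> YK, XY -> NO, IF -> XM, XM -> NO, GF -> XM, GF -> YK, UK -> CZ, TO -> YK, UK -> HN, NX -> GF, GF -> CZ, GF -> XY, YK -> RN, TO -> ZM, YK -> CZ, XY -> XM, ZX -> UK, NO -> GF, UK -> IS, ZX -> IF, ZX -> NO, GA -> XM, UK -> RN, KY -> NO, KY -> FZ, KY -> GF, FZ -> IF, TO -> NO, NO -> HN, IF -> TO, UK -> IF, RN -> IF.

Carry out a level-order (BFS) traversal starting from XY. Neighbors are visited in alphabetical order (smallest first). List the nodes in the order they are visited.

XY, GA, NO, XM, YK, ZX, KY, GF, HN, NX, CZ, RN, IF, TO, UK, FZ, IS, ZM

Visit XY; enqueue GA, NO, XM, YK, ZX → queue [GA, NO, XM, YK, ZX]
Visit GA; enqueue KY → queue [NO, XM, YK, ZX, KY]
Visit NO; enqueue GF, HN, NX → queue [XM, YK, ZX, KY, GF, HN, NX]
Visit XM → queue [YK, ZX, KY, GF, HN, NX]
Visit YK; enqueue CZ, RN → queue [ZX, KY, GF, HN, NX, CZ, RN]
Visit ZX; enqueue IF, TO, UK → queue [KY, GF, HN, NX, CZ, RN, IF, TO, UK]
Visit KY; enqueue FZ → queue [GF, HN, NX, CZ, RN, IF, TO, UK, FZ]
Visit GF → queue [HN, NX, CZ, RN, IF, TO, UK, FZ]
Visit HN → queue [NX, CZ, RN, IF, TO, UK, FZ]
Visit NX → queue [CZ, RN, IF, TO, UK, FZ]
Visit CZ → queue [RN, IF, TO, UK, FZ]
Visit RN → queue [IF, TO, UK, FZ]
Visit IF → queue [TO, UK, FZ]
Visit TO; enqueue IS, ZM → queue [UK, FZ, IS, ZM]
Visit UK → queue [FZ, IS, ZM]
Visit FZ → queue [IS, ZM]
Visit IS → queue [ZM]
Visit ZM → queue []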